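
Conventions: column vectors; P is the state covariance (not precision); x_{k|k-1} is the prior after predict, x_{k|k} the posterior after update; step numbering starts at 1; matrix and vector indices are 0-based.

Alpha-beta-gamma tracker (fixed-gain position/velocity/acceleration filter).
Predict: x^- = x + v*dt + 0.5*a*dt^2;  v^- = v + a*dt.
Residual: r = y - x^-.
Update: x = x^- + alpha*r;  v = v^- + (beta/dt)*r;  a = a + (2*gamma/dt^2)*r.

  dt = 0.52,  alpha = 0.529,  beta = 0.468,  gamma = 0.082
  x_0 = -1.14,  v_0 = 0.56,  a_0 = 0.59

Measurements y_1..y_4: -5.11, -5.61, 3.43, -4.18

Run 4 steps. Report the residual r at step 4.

resid = -5.0661

step 1: x_pred=-0.7690  r=-4.3410  x^+=-3.0654  v^+=-3.0401  a^+=-2.0428
step 2: x_pred=-4.9224  r=-0.6876  x^+=-5.2862  v^+=-4.7212  a^+=-2.4599
step 3: x_pred=-8.0737  r=11.5037  x^+=-1.9883  v^+=4.3531  a^+=4.5173
step 4: x_pred=0.8861  r=-5.0661  x^+=-1.7939  v^+=2.1426  a^+=1.4446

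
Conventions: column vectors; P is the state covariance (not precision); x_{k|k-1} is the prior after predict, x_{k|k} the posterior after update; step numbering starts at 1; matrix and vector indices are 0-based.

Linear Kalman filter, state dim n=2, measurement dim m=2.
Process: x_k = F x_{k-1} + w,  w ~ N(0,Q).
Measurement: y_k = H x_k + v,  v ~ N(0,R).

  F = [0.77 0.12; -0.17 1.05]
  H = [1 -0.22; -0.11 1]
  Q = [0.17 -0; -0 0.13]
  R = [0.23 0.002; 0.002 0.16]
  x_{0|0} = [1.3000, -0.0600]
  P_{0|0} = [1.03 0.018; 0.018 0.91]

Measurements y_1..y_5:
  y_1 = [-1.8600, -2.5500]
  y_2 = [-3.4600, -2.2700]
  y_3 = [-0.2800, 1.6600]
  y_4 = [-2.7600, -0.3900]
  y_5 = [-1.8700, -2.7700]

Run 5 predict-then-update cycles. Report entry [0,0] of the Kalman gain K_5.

step 1: x^-=[0.9938, -0.2840]  P^-=[0.7971 -0.0060; -0.0060 1.1566]  S=[1.0857 -0.3463; -0.3463 1.3276]  K=[0.7776 0.1323; 0.0416 0.8826]  nu=[-2.9163, -2.1567]  x^+=[-1.5590, -2.3087]  P^+=[0.1887 0.0435; 0.0435 0.1461]
step 2: x^-=[-1.4775, -2.1591]  P^-=[0.2920 0.0280; 0.0280 0.2810]  S=[0.5233 -0.0633; -0.0633 0.4384]  K=[0.5548 0.0706; 0.0122 0.6357]  nu=[-2.4575, -0.2734]  x^+=[-2.8602, -2.3629]  P^+=[0.1337 0.0271; 0.0271 0.1047]
step 3: x^-=[-2.4859, -1.9948]  P^-=[0.2558 0.0171; 0.0171 0.2396]  S=[0.4899 -0.0614; -0.0614 0.3990]  K=[0.5211 0.0524; 0.0019 0.5962]  nu=[1.7670, 3.3814]  x^+=[-1.3880, 0.0246]  P^+=[0.1250 0.0232; 0.0232 0.0979]
step 4: x^-=[-1.0658, 0.2618]  P^-=[0.2498 0.0142; 0.0142 0.2333]  S=[0.4849 -0.0622; -0.0622 0.3932]  K=[0.5149 0.0478; -0.0009 0.5893]  nu=[-1.6366, -0.7690]  x^+=[-1.9453, -0.1899]  P^+=[0.1234 0.0223; 0.0223 0.0967]
step 5: x^-=[-1.5207, 0.1313]  P^-=[0.2487 0.0136; 0.0136 0.2323]  S=[0.4840 -0.0626; -0.0626 0.3923]  K=[0.5137 0.0468; -0.0015 0.5880]  nu=[-0.3204, -3.0685]  x^+=[-1.8289, -1.6726]  P^+=[0.1231 0.0221; 0.0221 0.0965]

K[0,0] = 0.5137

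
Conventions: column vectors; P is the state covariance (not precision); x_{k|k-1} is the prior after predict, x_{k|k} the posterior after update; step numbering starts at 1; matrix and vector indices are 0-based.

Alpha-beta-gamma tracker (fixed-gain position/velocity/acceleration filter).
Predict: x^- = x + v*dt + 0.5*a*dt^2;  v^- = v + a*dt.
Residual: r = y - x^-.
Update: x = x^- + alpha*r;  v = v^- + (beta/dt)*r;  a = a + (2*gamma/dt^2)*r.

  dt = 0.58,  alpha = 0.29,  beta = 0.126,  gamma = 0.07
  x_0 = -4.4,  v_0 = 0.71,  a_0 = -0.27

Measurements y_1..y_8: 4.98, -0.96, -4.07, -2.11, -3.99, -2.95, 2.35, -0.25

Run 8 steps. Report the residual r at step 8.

step 1: x_pred=-4.0336  r=9.0136  x^+=-1.4197  v^+=2.5115  a^+=3.4812
step 2: x_pred=0.6226  r=-1.5826  x^+=0.1636  v^+=4.1868  a^+=2.8226
step 3: x_pred=3.0667  r=-7.1367  x^+=0.9971  v^+=4.2735  a^+=-0.1475
step 4: x_pred=3.4509  r=-5.5609  x^+=1.8383  v^+=2.9799  a^+=-2.4618
step 5: x_pred=3.1525  r=-7.1425  x^+=1.0812  v^+=0.0004  a^+=-5.4343
step 6: x_pred=0.1674  r=-3.1174  x^+=-0.7367  v^+=-3.8287  a^+=-6.7317
step 7: x_pred=-4.0896  r=6.4396  x^+=-2.2221  v^+=-6.3342  a^+=-4.0517
step 8: x_pred=-6.5774  r=6.3274  x^+=-4.7425  v^+=-7.3096  a^+=-1.4184

resid = 6.3274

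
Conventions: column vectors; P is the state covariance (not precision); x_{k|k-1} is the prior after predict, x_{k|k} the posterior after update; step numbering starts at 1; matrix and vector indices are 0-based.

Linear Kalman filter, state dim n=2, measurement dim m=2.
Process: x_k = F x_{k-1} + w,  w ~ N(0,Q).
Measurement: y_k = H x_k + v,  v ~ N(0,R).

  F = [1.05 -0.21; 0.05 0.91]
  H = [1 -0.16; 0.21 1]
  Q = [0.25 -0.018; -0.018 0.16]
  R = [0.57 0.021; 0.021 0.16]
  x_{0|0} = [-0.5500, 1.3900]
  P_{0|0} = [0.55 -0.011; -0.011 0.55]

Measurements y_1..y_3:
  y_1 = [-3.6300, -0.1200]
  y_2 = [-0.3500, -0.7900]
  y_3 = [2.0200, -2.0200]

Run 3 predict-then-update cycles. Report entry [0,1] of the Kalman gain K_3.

step 1: x^-=[-0.8694, 1.2374]  P^-=[0.8855 -0.1046; -0.1046 0.6158]  S=[1.5047 0.0073; 0.0073 0.7709]  K=[0.5991 0.0998; -0.1388 0.7716]  nu=[-2.5626, -1.1748]  x^+=[-2.5219, 0.6865]  P^+=[0.3368 -0.0422; -0.0422 0.1294]
step 2: x^-=[-2.7922, 0.4986]  P^-=[0.6457 -0.0649; -0.0649 0.2642]  S=[1.2432 0.0516; 0.0516 0.4254]  K=[0.5235 0.1027; -0.1112 0.6025]  nu=[2.5220, -0.7022]  x^+=[-1.5442, -0.2049]  P^+=[0.2950 -0.0345; -0.0345 0.1013]
step 3: x^-=[-1.5783, -0.2637]  P^-=[0.5949 -0.0545; -0.0545 0.2415]  S=[1.1886 0.0546; 0.0546 0.4048]  K=[0.5030 0.1061; -0.1051 0.5824]  nu=[3.5561, -1.4248]  x^+=[0.0593, -1.4674]  P^+=[0.2838 -0.0321; -0.0321 0.0977]

K[0,1] = 0.1061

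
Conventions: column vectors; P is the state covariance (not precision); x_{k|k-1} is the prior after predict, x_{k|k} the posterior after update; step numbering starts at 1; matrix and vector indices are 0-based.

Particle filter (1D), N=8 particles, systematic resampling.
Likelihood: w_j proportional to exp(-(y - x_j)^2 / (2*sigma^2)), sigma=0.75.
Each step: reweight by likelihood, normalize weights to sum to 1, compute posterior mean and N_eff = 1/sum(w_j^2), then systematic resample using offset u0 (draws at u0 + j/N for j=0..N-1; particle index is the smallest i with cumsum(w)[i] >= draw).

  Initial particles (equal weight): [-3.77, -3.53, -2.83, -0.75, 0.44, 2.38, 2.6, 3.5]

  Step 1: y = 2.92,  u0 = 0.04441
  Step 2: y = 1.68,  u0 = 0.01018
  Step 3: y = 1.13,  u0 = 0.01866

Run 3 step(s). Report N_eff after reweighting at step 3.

step 1: w=[0.0000, 0.0000, 0.0000, 0.0000, 0.0017, 0.3175, 0.3757, 0.3051]  mean=2.8010  Neff=2.9849  idx=[5, 5, 5, 6, 6, 6, 7, 7]
step 2: w=[0.1870, 0.1870, 0.1870, 0.1362, 0.1362, 0.1362, 0.0152, 0.0152]  mean=2.5040  Neff=6.2109  idx=[0, 0, 1, 2, 2, 3, 4, 5]
step 3: w=[0.1479, 0.1479, 0.1479, 0.1479, 0.1479, 0.0869, 0.0869, 0.0869]  mean=2.4373  Neff=7.5771  idx=[0, 0, 1, 2, 3, 4, 5, 6]

N_eff = 7.5771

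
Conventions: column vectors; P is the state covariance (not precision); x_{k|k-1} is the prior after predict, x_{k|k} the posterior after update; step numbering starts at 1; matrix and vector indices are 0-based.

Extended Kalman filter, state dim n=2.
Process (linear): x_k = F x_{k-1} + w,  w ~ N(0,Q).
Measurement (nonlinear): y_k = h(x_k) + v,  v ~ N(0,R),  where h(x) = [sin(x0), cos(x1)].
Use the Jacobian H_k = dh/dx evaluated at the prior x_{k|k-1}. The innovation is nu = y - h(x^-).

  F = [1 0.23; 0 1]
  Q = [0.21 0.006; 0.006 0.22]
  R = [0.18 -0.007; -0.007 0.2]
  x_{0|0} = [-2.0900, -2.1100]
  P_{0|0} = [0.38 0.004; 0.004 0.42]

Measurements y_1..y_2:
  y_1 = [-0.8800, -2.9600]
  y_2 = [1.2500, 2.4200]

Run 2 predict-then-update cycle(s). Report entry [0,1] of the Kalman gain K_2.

K[0,1] = -0.0452

step 1: x^-=[-2.5753, -2.1100]  P^-=[0.6141 0.1066; 0.1066 0.6400]  H_jac=[-0.8439 0.0000; 0.0000 0.8581]  S=[0.6173 -0.0842; -0.0842 0.6713]  K=[-0.8352 0.0315; -0.0347 0.8138]  nu=[-0.3435, -2.4465]  x^+=[-2.3655, -4.0890]  P^+=[0.1784 0.0142; 0.0142 0.1900]
step 2: x^-=[-3.3060, -4.0890]  P^-=[0.4050 0.0638; 0.0638 0.4100]  H_jac=[-0.9865 0.0000; 0.0000 -0.8119]  S=[0.5741 0.0441; 0.0441 0.4702]  K=[-0.6924 -0.0452; -0.0557 -0.7026]  nu=[1.0863, 3.0038]  x^+=[-4.1941, -6.2599]  P^+=[0.1260 0.0052; 0.0052 0.1726]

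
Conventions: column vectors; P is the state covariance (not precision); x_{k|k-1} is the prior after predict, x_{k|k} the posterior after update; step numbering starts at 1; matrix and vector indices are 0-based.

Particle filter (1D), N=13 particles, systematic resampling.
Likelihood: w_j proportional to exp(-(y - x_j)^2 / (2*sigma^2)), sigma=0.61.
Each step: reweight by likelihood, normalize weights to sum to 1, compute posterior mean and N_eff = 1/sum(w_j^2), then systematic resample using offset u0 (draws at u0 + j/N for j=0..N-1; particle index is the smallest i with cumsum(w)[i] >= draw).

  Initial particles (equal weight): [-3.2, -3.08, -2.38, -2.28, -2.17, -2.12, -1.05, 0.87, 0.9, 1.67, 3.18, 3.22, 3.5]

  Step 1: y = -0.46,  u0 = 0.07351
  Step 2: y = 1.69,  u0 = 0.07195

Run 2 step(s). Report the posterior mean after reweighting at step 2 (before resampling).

post_mean = 0.8898

step 1: w=[0.0000, 0.0001, 0.0081, 0.0134, 0.0227, 0.0284, 0.7217, 0.1070, 0.0960, 0.0026, 0.0000, 0.0000, 0.0000]  mean=-0.7339  Neff=1.8414  idx=[6, 6, 6, 6, 6, 6, 6, 6, 6, 6, 7, 8, 8]
step 2: w=[0.0000, 0.0000, 0.0000, 0.0000, 0.0000, 0.0000, 0.0000, 0.0000, 0.0000, 0.0000, 0.3190, 0.3404, 0.3404]  mean=0.8898  Neff=2.9992  idx=[10, 10, 10, 10, 11, 11, 11, 11, 12, 12, 12, 12, 12]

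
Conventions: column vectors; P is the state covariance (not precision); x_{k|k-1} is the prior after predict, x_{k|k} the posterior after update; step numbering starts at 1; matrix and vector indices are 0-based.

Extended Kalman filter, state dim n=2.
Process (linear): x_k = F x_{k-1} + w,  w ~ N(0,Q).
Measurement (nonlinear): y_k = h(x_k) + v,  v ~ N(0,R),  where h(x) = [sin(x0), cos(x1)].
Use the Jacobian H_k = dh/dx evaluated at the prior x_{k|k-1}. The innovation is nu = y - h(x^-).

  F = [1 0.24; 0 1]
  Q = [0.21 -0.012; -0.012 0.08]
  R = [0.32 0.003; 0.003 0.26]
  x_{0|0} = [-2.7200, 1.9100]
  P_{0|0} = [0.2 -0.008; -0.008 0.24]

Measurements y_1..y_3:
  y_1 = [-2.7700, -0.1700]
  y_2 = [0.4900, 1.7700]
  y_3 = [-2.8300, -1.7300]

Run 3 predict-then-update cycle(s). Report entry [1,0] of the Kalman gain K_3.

K[1,0] = 0.0251

step 1: x^-=[-2.2616, 1.9100]  P^-=[0.4200 0.0376; 0.0376 0.3200]  H_jac=[-0.6372 0.0000; 0.0000 -0.9430]  S=[0.4905 0.0256; 0.0256 0.5446]  K=[-0.5435 -0.0396; -0.0200 -0.5532]  nu=[-1.9993, 0.1627]  x^+=[-1.1815, 1.8599]  P^+=[0.2731 0.0126; 0.0126 0.1526]
step 2: x^-=[-0.7351, 1.8599]  P^-=[0.4980 0.0373; 0.0373 0.2326]  H_jac=[0.7418 0.0000; 0.0000 -0.9585]  S=[0.5940 -0.0235; -0.0235 0.4737]  K=[0.6201 -0.0446; 0.0280 -0.4693]  nu=[1.1606, 2.0551]  x^+=[-0.1071, 0.9280]  P^+=[0.2673 0.0102; 0.0102 0.1272]
step 3: x^-=[0.1156, 0.9280]  P^-=[0.4895 0.0287; 0.0287 0.2072]  H_jac=[0.9933 0.0000; 0.0000 -0.8004]  S=[0.8030 -0.0198; -0.0198 0.3928]  K=[0.6049 -0.0280; 0.0251 -0.4210]  nu=[-2.9454, -2.3294]  x^+=[-1.6008, 1.8348]  P^+=[0.1948 0.0068; 0.0068 0.1367]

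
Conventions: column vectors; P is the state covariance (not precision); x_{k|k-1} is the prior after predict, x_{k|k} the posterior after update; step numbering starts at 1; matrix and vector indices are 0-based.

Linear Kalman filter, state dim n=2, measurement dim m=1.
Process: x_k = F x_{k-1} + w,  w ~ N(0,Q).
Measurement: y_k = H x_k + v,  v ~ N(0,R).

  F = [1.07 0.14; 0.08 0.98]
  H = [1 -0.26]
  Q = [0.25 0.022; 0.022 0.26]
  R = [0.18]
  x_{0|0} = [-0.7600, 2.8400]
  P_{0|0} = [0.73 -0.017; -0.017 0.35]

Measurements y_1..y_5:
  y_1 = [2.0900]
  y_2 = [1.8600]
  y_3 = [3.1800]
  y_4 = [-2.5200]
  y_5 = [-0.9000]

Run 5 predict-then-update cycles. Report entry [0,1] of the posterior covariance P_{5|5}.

P_post[0,1] = 0.4558

step 1: x^-=[-0.4156, 2.7224]  P^-=[1.0875 0.1145; 0.1145 0.5981]  S=[1.2484]  K=[0.8473; -0.0329]  nu=[3.2134]  x^+=[2.3071, 2.6168]  P^+=[0.1913 0.1493; 0.1493 0.5968]
step 2: x^-=[2.8349, 2.7490]  P^-=[0.5255 0.2784; 0.2784 0.8578]  S=[0.6187]  K=[0.7323; 0.0896]  nu=[-0.2602]  x^+=[2.6444, 2.7257]  P^+=[0.1937 0.2379; 0.2379 0.8528]
step 3: x^-=[3.2111, 2.8828]  P^-=[0.5597 0.4077; 0.4077 1.1176]  S=[0.6033]  K=[0.7521; 0.1941]  nu=[0.7184]  x^+=[3.7514, 3.0222]  P^+=[0.2185 0.3196; 0.3196 1.0949]
step 4: x^-=[4.4371, 3.2619]  P^-=[0.6173 0.5296; 0.5296 1.3630]  S=[0.6141]  K=[0.7811; 0.2854]  nu=[-6.1090]  x^+=[-0.3345, 1.5185]  P^+=[0.2427 0.3928; 0.3928 1.3130]
step 5: x^-=[-0.1453, 1.4613]  P^-=[0.6713 0.6392; 0.6392 1.5841]  S=[0.6260]  K=[0.8069; 0.3631]  nu=[-0.3747]  x^+=[-0.4477, 1.3253]  P^+=[0.2637 0.4558; 0.4558 1.5016]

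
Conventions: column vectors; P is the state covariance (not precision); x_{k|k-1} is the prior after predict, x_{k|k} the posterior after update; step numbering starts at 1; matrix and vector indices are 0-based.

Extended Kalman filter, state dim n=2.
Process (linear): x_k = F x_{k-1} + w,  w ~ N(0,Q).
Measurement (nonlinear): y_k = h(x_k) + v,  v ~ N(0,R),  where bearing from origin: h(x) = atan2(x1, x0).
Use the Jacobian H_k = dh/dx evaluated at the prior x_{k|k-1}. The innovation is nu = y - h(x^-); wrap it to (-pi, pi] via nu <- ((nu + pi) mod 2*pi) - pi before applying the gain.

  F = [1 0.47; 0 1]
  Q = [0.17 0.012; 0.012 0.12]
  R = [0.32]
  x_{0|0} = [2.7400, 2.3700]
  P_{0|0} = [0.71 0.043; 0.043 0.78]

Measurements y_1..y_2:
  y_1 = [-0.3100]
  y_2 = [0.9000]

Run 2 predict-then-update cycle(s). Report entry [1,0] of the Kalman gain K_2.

step 1: x^-=[3.8539, 2.3700]  P^-=[1.0927 0.4216; 0.4216 0.9000]  H_jac=[-0.1158 0.1883]  S=[0.3482]  K=[-0.1354; 0.3465]  nu=[-0.8613]  x^+=[3.9705, 2.0716]  P^+=[1.0863 0.4379; 0.4379 0.8582]
step 2: x^-=[4.9442, 2.0716]  P^-=[1.8576 0.8533; 0.8533 0.9782]  H_jac=[-0.0721 0.1721]  S=[0.3374]  K=[0.0382; 0.3165]  nu=[0.5032]  x^+=[4.9634, 2.2308]  P^+=[1.8571 0.8492; 0.8492 0.9444]

K[1,0] = 0.3165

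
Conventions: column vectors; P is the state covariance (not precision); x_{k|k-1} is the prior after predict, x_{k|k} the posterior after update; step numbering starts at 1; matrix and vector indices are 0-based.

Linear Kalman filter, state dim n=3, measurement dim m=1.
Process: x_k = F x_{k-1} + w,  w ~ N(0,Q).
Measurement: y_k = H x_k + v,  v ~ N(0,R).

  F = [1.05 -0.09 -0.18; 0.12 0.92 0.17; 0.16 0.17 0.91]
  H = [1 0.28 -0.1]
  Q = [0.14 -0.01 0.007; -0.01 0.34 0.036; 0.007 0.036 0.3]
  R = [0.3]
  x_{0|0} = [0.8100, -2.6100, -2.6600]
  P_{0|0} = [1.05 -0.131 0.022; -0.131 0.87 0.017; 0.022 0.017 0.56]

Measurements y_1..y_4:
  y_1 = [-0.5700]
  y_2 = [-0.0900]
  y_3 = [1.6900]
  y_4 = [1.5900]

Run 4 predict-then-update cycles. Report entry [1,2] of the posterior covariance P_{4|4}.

step 1: x^-=[1.5642, -2.7562, -2.7347]  P^-=[1.3398 -0.0916 0.0753; -0.0916 1.0850 0.2746; 0.0753 0.2746 0.8203]  S=[1.6513]  K=[0.7913; 0.1119; 0.0425]  nu=[-1.6359]  x^+=[0.2698, -2.9392, -2.8043]  P^+=[0.3059 -0.2378 0.0198; -0.2378 1.0643 0.2668; 0.0198 0.2668 0.8173]
step 2: x^-=[1.0525, -3.1484, -3.0084]  P^-=[0.5585 -0.3569 -0.1425; -0.3569 1.3006 0.5287; -0.1425 0.5287 1.0908]  S=[0.7704]  K=[0.6137; -0.0591; -0.1344]  nu=[-0.5618]  x^+=[0.7077, -3.1152, -2.9329]  P^+=[0.2683 -0.3289 -0.0789; -0.3289 1.2979 0.5226; -0.0789 0.5226 1.0769]
step 3: x^-=[1.5514, -3.2796, -3.0853]  P^-=[0.5902 -0.5377 -0.3301; -0.5377 1.5612 0.7974; -0.3301 0.7974 1.3569]  S=[0.7464]  K=[0.6332; -0.2416; -0.3249]  nu=[0.7484]  x^+=[2.0253, -3.4604, -3.3284]  P^+=[0.2909 -0.4235 -0.1765; -0.4235 1.5176 0.7388; -0.1765 0.7388 1.2782]
step 4: x^-=[3.0371, -3.5064, -3.2931]  P^-=[0.6851 -0.7040 -0.4929; -0.7040 1.7960 1.0215; -0.4929 1.0215 1.5639]  S=[0.7887]  K=[0.6812; -0.3845; -0.4606]  nu=[-0.7946]  x^+=[2.4958, -3.2008, -2.9271]  P^+=[0.3191 -0.4974 -0.2454; -0.4974 1.6794 0.8818; -0.2454 0.8818 1.3966]

P_post[1,2] = 0.8818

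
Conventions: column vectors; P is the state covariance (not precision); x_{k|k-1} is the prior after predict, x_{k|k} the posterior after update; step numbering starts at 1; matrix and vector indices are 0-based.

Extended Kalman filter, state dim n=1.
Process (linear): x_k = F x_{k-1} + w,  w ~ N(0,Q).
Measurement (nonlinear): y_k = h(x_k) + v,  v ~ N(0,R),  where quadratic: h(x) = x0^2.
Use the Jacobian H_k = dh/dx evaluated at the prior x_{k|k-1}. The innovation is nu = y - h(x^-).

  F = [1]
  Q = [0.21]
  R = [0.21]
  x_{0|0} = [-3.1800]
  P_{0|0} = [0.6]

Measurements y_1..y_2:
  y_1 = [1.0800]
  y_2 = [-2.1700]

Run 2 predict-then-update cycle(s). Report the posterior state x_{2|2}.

x_post = [-0.3794]

step 1: x^-=[-3.1800]  P^-=[0.8100]  H_jac=[-6.3600]  S=[32.9742]  K=[-0.1562]  nu=[-9.0324]  x^+=[-1.7689]  P^+=[0.0052]
step 2: x^-=[-1.7689]  P^-=[0.2152]  H_jac=[-3.5377]  S=[2.9028]  K=[-0.2622]  nu=[-5.2989]  x^+=[-0.3794]  P^+=[0.0156]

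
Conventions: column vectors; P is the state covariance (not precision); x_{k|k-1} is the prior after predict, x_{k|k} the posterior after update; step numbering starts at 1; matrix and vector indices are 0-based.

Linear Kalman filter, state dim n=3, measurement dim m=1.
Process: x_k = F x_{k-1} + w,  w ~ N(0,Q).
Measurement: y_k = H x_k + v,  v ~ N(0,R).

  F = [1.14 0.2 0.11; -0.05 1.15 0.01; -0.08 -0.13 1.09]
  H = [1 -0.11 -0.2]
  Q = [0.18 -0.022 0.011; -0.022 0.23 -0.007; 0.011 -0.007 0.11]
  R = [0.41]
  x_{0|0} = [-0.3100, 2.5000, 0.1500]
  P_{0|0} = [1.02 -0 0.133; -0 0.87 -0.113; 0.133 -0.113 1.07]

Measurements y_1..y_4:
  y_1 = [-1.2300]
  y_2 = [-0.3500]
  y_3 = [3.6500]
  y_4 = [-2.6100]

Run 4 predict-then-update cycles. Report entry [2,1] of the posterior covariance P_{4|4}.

P_post[2,1] = -1.6566

step 1: x^-=[0.1631, 2.8920, -0.1367]  P^-=[1.5817 0.1074 0.1647; 0.1074 1.3805 -0.2702; 0.1647 -0.2702 1.4113]  S=[1.9635]  K=[0.7828; 0.0049; -0.0447]  nu=[-1.1023]  x^+=[-0.6998, 2.8866, -0.0874]  P^+=[0.3786 0.0999 0.2335; 0.0999 1.3805 -0.2697; 0.2335 -0.2697 1.4074]
step 2: x^-=[-0.2300, 3.3537, -0.4145]  P^-=[0.8365 0.3722 0.3260; 0.3722 2.0388 -0.5558; 0.3260 -0.5558 1.8457]  S=[1.1083]  K=[0.6590; 0.2337; 0.0163]  nu=[0.1660]  x^+=[-0.1206, 3.3925, -0.4118]  P^+=[0.3552 0.2014 0.3142; 0.2014 1.9783 -0.5600; 0.3142 -0.5600 1.8454]
step 3: x^-=[0.4957, 3.9033, -0.8803]  P^-=[0.8891 0.6068 0.3889; 0.6068 2.8110 -1.0170; 0.3889 -1.0170 2.4463]  S=[1.0971]  K=[0.6786; 0.4566; 0.0105]  nu=[3.4076]  x^+=[2.8082, 5.4592, -0.8446]  P^+=[0.3838 0.2668 0.3811; 0.2668 2.5822 -1.0222; 0.3811 -1.0222 2.4462]
step 4: x^-=[4.2003, 6.1293, -1.8549]  P^-=[0.9839 0.7707 0.4203; 0.7707 3.5916 -1.6888; 0.4203 -1.6888 3.2912]  S=[1.1571]  K=[0.7045; 0.6166; -0.0451]  nu=[-6.5071]  x^+=[-0.3837, 2.1172, -1.5615]  P^+=[0.4097 0.2682 0.4571; 0.2682 3.1518 -1.6566; 0.4571 -1.6566 3.2889]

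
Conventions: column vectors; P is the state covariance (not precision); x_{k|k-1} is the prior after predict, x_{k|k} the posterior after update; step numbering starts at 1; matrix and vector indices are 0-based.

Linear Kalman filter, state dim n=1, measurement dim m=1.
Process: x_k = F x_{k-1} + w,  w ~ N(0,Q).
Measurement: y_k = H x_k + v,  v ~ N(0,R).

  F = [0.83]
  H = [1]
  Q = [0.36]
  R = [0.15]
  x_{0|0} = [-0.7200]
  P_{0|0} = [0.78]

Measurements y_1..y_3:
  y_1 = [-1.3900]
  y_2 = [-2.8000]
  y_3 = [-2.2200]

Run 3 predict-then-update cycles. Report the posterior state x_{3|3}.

step 1: x^-=[-0.5976]  P^-=[0.8973]  S=[1.0473]  K=[0.8568]  nu=[-0.7924]  x^+=[-1.2765]  P^+=[0.1285]
step 2: x^-=[-1.0595]  P^-=[0.4485]  S=[0.5985]  K=[0.7494]  nu=[-1.7405]  x^+=[-2.3638]  P^+=[0.1124]
step 3: x^-=[-1.9620]  P^-=[0.4374]  S=[0.5874]  K=[0.7447]  nu=[-0.2580]  x^+=[-2.1541]  P^+=[0.1117]

x_post = [-2.1541]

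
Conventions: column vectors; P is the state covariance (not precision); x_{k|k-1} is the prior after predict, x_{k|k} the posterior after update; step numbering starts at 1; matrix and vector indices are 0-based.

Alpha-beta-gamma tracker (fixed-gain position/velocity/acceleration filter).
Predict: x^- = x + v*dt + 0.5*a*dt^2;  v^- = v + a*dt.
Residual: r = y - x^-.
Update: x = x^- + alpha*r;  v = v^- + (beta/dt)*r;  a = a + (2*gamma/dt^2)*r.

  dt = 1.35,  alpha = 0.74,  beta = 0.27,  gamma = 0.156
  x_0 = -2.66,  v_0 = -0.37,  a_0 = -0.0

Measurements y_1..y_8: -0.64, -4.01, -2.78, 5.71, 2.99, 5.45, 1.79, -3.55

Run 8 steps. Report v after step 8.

v_post = -1.7851

step 1: x_pred=-3.1595  r=2.5195  x^+=-1.2951  v^+=0.1339  a^+=0.4313
step 2: x_pred=-0.7213  r=-3.2887  x^+=-3.1549  v^+=0.0584  a^+=-0.1317
step 3: x_pred=-3.1960  r=0.4160  x^+=-2.8882  v^+=-0.0361  a^+=-0.0605
step 4: x_pred=-2.9921  r=8.7021  x^+=3.4475  v^+=1.6226  a^+=1.4293
step 5: x_pred=6.9405  r=-3.9505  x^+=4.0171  v^+=2.7621  a^+=0.7530
step 6: x_pred=8.4321  r=-2.9821  x^+=6.2253  v^+=3.1822  a^+=0.2425
step 7: x_pred=10.7422  r=-8.9522  x^+=4.1176  v^+=1.7191  a^+=-1.2901
step 8: x_pred=5.2627  r=-8.8127  x^+=-1.2587  v^+=-1.7851  a^+=-2.7988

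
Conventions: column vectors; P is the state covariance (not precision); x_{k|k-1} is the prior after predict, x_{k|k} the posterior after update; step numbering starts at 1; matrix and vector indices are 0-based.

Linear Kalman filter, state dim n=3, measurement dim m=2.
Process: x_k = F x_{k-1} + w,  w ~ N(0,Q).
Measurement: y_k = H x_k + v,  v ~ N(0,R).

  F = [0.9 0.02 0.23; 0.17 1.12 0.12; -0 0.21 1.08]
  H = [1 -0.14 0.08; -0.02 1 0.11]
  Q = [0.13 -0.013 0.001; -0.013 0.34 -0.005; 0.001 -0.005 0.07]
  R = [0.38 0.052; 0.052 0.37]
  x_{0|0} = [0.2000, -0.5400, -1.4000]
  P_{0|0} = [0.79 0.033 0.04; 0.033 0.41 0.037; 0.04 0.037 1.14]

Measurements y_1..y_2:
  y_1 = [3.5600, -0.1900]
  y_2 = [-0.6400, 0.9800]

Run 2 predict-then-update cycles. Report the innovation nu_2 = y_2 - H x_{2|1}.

innov = [-2.6813, 1.0568]

step 1: x^-=[-0.1528, -0.7388, -1.6254]  P^-=[0.8485 0.1974 0.3336; 0.1974 0.9177 0.2934; 0.3336 0.2934 1.4346]  S=[1.2472 0.1722; 0.1722 1.3606]  K=[0.6692 0.0749; -0.0223 0.6981; 0.2865 0.2904]  nu=[3.7394, 0.7245]  x^+=[2.4039, -0.3165, -0.3438]  P^+=[0.2650 0.0647 0.0278; 0.0647 0.2593 -0.0078; 0.0278 -0.0078 1.1888]
step 2: x^-=[2.0781, 0.0129, -0.4377]  P^-=[0.4214 0.1337 0.3361; 0.1337 0.7137 0.2078; 0.3361 0.2078 1.4645]  S=[0.8365 0.1405; 0.1405 1.1405]  K=[0.5000 0.0807; -0.0488 0.6495; 0.4633 0.2605]  nu=[-2.6813, 1.0568]  x^+=[0.8226, 0.8302, -1.4047]  P^+=[0.1935 0.0493 0.0948; 0.0493 0.2395 -0.0067; 0.0948 -0.0067 1.1736]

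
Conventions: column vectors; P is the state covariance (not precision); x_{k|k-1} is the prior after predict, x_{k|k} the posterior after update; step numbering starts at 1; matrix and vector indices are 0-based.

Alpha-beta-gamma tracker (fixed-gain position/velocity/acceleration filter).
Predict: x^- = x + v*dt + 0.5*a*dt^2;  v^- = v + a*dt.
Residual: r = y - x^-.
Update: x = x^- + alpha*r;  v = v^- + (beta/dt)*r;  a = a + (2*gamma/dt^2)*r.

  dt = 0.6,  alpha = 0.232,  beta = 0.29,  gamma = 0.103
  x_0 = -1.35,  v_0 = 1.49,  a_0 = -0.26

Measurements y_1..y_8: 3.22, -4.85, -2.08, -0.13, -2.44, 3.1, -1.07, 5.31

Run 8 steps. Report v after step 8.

step 1: x_pred=-0.5028  r=3.7228  x^+=0.3609  v^+=3.1334  a^+=1.8703
step 2: x_pred=2.5776  r=-7.4276  x^+=0.8544  v^+=0.6655  a^+=-2.3799
step 3: x_pred=0.8253  r=-2.9053  x^+=0.1513  v^+=-2.1667  a^+=-4.0424
step 4: x_pred=-1.8764  r=1.7464  x^+=-1.4712  v^+=-3.7480  a^+=-3.0431
step 5: x_pred=-4.2678  r=1.8278  x^+=-3.8437  v^+=-4.6905  a^+=-1.9972
step 6: x_pred=-7.0175  r=10.1175  x^+=-4.6702  v^+=-0.9987  a^+=3.7923
step 7: x_pred=-4.5868  r=3.5168  x^+=-3.7709  v^+=2.9765  a^+=5.8047
step 8: x_pred=-0.9402  r=6.2502  x^+=0.5099  v^+=9.4802  a^+=9.3812

v_post = 9.4802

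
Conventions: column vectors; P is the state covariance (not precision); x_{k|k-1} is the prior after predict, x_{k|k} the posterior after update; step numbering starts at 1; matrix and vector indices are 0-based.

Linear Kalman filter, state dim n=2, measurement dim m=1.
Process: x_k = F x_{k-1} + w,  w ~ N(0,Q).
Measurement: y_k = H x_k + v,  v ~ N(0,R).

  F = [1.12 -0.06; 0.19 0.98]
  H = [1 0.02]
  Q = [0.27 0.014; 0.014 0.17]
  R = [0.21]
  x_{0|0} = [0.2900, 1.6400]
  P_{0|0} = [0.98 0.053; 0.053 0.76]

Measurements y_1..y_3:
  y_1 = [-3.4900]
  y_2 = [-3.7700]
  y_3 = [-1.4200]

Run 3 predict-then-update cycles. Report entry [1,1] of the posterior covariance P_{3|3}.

P_post[1,1] = 1.1898

step 1: x^-=[0.2264, 1.6623]  P^-=[1.4949 0.2354; 0.2354 0.9550]  S=[1.7147]  K=[0.8746; 0.1484]  nu=[-3.7496]  x^+=[-3.0529, 1.1057]  P^+=[0.1834 0.0128; 0.0128 0.9172]
step 2: x^-=[-3.4856, 0.5036]  P^-=[0.5016 0.0130; 0.0130 1.0623]  S=[0.7126]  K=[0.7043; 0.0481]  nu=[-0.2945]  x^+=[-3.6930, 0.4894]  P^+=[0.1481 -0.0111; -0.0111 1.0607]
step 3: x^-=[-4.1655, -0.2221]  P^-=[0.4611 -0.0289; -0.0289 1.1899]  S=[0.6704]  K=[0.6869; -0.0076]  nu=[2.7500]  x^+=[-2.2765, -0.2431]  P^+=[0.1448 -0.0254; -0.0254 1.1898]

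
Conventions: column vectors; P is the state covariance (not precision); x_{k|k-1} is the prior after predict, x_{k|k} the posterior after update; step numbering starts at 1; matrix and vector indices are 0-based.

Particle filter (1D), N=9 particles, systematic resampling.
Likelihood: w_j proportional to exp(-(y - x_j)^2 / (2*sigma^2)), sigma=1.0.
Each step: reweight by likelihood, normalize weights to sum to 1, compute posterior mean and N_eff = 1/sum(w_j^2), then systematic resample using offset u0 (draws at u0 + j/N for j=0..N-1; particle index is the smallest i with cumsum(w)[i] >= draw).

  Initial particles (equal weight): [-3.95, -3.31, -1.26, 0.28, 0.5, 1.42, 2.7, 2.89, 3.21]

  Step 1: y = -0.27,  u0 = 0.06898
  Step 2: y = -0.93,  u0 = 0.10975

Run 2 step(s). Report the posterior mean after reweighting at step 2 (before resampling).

post_mean = -0.3021

step 1: w=[0.0005, 0.0040, 0.2462, 0.3455, 0.2988, 0.0964, 0.0049, 0.0027, 0.0009]  mean=0.0819  Neff=3.5882  idx=[2, 2, 3, 3, 3, 4, 4, 4, 5]
step 2: w=[0.2114, 0.2114, 0.1074, 0.1074, 0.1074, 0.0803, 0.0803, 0.0803, 0.0141]  mean=-0.3021  Neff=6.9670  idx=[0, 1, 1, 2, 3, 4, 5, 6, 8]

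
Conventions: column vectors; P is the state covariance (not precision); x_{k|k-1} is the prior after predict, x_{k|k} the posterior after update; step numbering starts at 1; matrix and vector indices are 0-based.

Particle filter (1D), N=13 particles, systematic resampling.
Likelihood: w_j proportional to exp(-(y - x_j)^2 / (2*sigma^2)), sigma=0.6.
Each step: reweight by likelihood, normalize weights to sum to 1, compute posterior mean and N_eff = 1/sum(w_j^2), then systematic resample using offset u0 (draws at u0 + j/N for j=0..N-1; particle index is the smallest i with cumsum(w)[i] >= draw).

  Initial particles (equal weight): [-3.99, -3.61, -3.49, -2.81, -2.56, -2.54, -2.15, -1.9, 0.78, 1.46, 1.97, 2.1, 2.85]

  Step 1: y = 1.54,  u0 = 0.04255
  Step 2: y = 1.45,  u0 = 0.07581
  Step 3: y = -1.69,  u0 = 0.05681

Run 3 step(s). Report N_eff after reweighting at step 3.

step 1: w=[0.0000, 0.0000, 0.0000, 0.0000, 0.0000, 0.0000, 0.0000, 0.0000, 0.1519, 0.3357, 0.2620, 0.2191, 0.0312]  mean=1.6740  Neff=3.9458  idx=[8, 8, 9, 9, 9, 9, 10, 10, 10, 10, 11, 11, 11]
step 2: w=[0.0565, 0.0565, 0.1054, 0.1054, 0.1054, 0.1054, 0.0724, 0.0724, 0.0724, 0.0724, 0.0586, 0.0586, 0.0586]  mean=1.6434  Neff=12.1825  idx=[1, 2, 3, 3, 4, 5, 6, 7, 8, 9, 10, 11, 12]
step 3: w=[0.9757, 0.0048, 0.0048, 0.0048, 0.0048, 0.0048, 0.0000, 0.0000, 0.0000, 0.0000, 0.0000, 0.0000, 0.0000]  mean=0.7967  Neff=1.0504  idx=[0, 0, 0, 0, 0, 0, 0, 0, 0, 0, 0, 0, 1]

N_eff = 1.0504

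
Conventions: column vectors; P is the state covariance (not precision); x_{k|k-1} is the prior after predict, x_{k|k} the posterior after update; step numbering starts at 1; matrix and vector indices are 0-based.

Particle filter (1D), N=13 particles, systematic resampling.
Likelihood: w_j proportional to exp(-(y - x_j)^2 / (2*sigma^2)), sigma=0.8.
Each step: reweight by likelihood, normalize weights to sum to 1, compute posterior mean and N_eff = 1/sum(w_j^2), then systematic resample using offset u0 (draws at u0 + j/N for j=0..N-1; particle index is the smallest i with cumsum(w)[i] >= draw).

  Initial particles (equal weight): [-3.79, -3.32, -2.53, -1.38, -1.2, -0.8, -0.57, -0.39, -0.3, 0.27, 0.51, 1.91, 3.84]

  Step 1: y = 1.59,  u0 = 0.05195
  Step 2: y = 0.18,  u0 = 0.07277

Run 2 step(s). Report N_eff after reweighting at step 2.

N_eff = 7.4229

step 1: w=[0.0000, 0.0000, 0.0000, 0.0006, 0.0013, 0.0066, 0.0149, 0.0267, 0.0351, 0.1465, 0.2298, 0.5276, 0.0109]  mean=1.1694  Neff=2.8175  idx=[8, 9, 9, 10, 10, 10, 11, 11, 11, 11, 11, 11, 11]
step 2: w=[0.1336, 0.1589, 0.1589, 0.1469, 0.1469, 0.1469, 0.0154, 0.0154, 0.0154, 0.0154, 0.0154, 0.0154, 0.0154]  mean=0.4768  Neff=7.4229  idx=[0, 1, 1, 2, 2, 3, 3, 4, 4, 5, 5, 7, 12]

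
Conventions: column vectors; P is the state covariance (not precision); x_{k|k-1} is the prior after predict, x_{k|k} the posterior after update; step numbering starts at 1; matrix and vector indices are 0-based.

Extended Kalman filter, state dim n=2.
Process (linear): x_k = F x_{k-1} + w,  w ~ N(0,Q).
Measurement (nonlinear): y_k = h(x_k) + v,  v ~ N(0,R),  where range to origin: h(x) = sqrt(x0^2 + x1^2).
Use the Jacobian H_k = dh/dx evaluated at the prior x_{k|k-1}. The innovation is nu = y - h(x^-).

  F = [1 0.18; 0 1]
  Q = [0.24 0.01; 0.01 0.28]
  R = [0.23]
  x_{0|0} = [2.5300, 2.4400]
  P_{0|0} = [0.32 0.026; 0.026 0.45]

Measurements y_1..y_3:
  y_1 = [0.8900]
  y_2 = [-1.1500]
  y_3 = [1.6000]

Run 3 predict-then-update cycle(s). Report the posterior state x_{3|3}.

step 1: x^-=[2.9692, 2.4400]  P^-=[0.5839 0.1170; 0.1170 0.7300]  H_jac=[0.7726 0.6349]  S=[0.9876]  K=[0.5320; 0.5608]  nu=[-2.9531]  x^+=[1.3980, 0.7838]  P^+=[0.3044 -0.1777; -0.1777 0.4194]
step 2: x^-=[1.5391, 0.7838]  P^-=[0.4940 -0.0922; -0.0922 0.6994]  H_jac=[0.8911 0.4538]  S=[0.6917]  K=[0.5759; 0.3400]  nu=[-2.8772]  x^+=[-0.1179, -0.1946]  P^+=[0.2646 -0.2277; -0.2277 0.6194]
step 3: x^-=[-0.1529, -0.1946]  P^-=[0.4427 -0.1062; -0.1062 0.8994]  H_jac=[-0.6179 -0.7863]  S=[0.8519]  K=[-0.2231; -0.7531]  nu=[1.3525]  x^+=[-0.4547, -1.2132]  P^+=[0.4003 -0.2493; -0.2493 0.4162]

x_post = [-0.4547, -1.2132]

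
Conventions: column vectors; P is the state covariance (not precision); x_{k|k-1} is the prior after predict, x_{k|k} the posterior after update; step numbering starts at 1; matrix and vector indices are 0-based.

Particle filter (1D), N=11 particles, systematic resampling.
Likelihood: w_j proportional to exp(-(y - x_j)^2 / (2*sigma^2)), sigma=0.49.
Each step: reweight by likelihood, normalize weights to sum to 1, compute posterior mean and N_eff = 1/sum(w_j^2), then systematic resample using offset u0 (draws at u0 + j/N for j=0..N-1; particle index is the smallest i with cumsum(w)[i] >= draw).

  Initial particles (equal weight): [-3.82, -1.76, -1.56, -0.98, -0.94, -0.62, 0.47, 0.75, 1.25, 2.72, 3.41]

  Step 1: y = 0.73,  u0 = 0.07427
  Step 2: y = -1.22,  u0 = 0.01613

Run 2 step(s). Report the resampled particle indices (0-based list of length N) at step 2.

step 1: w=[0.0000, 0.0000, 0.0000, 0.0009, 0.0012, 0.0091, 0.3524, 0.4053, 0.2310, 0.0001, 0.0000]  mean=0.7509  Neff=2.9252  idx=[6, 6, 6, 6, 7, 7, 7, 7, 8, 8, 8]
step 2: w=[0.2234, 0.2234, 0.2234, 0.2234, 0.0264, 0.0264, 0.0264, 0.0264, 0.0003, 0.0003, 0.0003]  mean=0.5002  Neff=4.9414  idx=[0, 0, 0, 1, 1, 2, 2, 2, 3, 3, 5]

resampled_idx = [0, 0, 0, 1, 1, 2, 2, 2, 3, 3, 5]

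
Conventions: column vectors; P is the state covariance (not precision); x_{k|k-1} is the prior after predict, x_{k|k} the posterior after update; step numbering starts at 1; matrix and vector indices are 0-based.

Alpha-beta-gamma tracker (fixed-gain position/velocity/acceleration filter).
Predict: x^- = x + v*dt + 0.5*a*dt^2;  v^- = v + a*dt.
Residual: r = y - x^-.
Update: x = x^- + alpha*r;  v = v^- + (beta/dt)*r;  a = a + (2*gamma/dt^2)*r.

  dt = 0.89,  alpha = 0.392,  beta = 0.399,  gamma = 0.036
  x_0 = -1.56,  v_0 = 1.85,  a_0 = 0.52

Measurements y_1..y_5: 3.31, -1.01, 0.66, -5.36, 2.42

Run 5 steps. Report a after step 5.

a_post = -0.2837

step 1: x_pred=0.2924  r=3.0176  x^+=1.4753  v^+=3.6656  a^+=0.7943
step 2: x_pred=5.0523  r=-6.0623  x^+=2.6759  v^+=1.6547  a^+=0.2432
step 3: x_pred=4.2449  r=-3.5849  x^+=2.8396  v^+=0.2640  a^+=-0.0826
step 4: x_pred=3.0419  r=-8.4019  x^+=-0.2517  v^+=-3.5762  a^+=-0.8463
step 5: x_pred=-3.7697  r=6.1897  x^+=-1.3433  v^+=-1.5545  a^+=-0.2837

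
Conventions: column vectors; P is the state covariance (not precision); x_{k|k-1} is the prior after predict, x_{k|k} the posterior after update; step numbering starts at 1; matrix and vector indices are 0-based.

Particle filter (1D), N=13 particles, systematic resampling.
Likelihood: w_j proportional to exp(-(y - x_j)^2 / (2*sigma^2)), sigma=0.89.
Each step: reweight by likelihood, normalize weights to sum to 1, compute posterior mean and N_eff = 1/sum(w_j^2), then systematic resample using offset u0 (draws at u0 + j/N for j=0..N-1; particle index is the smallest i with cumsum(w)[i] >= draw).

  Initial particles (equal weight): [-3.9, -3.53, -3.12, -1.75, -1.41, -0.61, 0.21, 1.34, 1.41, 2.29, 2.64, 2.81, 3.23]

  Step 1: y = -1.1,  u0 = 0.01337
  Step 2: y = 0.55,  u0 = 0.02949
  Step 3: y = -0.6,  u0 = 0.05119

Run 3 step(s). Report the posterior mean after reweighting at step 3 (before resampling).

step 1: w=[0.0023, 0.0079, 0.0249, 0.2507, 0.3081, 0.2813, 0.1108, 0.0076, 0.0061, 0.0002, 0.0000, 0.0000, 0.0000]  mean=-1.1163  Neff=4.0012  idx=[2, 3, 3, 3, 4, 4, 4, 4, 5, 5, 5, 5, 6]
step 2: w=[0.0001, 0.0114, 0.0114, 0.0114, 0.0285, 0.0285, 0.0285, 0.0285, 0.1379, 0.1379, 0.1379, 0.1379, 0.2998]  mean=-0.4948  Neff=5.8956  idx=[3, 6, 8, 8, 9, 9, 10, 11, 11, 12, 12, 12, 12]
step 3: w=[0.0404, 0.0615, 0.0931, 0.0931, 0.0931, 0.0931, 0.0931, 0.0931, 0.0931, 0.0615, 0.0615, 0.0615, 0.0615]  mean=-0.5034  Neff=12.3040  idx=[1, 2, 3, 3, 4, 5, 6, 7, 8, 8, 10, 11, 12]

post_mean = -0.5034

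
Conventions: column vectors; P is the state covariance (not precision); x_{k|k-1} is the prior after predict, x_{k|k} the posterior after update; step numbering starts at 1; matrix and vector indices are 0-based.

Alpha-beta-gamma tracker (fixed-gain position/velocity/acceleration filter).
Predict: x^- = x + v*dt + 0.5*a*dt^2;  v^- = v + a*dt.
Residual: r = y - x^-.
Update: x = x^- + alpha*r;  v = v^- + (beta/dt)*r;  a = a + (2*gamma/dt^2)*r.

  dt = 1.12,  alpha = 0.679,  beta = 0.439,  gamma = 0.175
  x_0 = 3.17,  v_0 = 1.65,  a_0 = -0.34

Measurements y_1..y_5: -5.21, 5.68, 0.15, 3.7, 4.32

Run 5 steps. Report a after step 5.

step 1: x_pred=4.8048  r=-10.0148  x^+=-1.9953  v^+=-2.6562  a^+=-3.1343
step 2: x_pred=-6.9361  r=12.6161  x^+=1.6302  v^+=-1.2216  a^+=0.3858
step 3: x_pred=0.5040  r=-0.3540  x^+=0.2636  v^+=-0.9283  a^+=0.2870
step 4: x_pred=-0.5960  r=4.2960  x^+=2.3210  v^+=1.0771  a^+=1.4857
step 5: x_pred=4.4591  r=-0.1391  x^+=4.3647  v^+=2.6865  a^+=1.4469

a_post = 1.4469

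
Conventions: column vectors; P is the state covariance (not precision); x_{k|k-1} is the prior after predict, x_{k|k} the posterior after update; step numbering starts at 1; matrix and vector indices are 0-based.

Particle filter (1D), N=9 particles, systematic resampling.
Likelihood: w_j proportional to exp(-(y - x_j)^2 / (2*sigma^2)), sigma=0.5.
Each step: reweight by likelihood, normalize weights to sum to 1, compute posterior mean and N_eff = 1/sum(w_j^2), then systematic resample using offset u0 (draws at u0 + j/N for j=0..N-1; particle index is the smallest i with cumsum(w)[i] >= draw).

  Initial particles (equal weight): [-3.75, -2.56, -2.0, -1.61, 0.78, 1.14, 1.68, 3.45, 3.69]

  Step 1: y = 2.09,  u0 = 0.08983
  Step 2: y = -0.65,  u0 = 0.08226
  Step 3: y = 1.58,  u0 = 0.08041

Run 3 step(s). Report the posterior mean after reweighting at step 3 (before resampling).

post_mean = 1.2226

step 1: w=[0.0000, 0.0000, 0.0000, 0.0000, 0.0343, 0.1746, 0.7585, 0.0263, 0.0063]  mean=1.6141  Neff=1.6456  idx=[5, 5, 6, 6, 6, 6, 6, 6, 7]
step 2: w=[0.4831, 0.4831, 0.0056, 0.0056, 0.0056, 0.0056, 0.0056, 0.0056, 0.0000]  mean=1.1583  Neff=2.1418  idx=[0, 0, 0, 0, 1, 1, 1, 1, 2]
step 3: w=[0.1059, 0.1059, 0.1059, 0.1059, 0.1059, 0.1059, 0.1059, 0.1059, 0.1529]  mean=1.2226  Neff=8.8438  idx=[0, 1, 2, 3, 4, 6, 7, 8, 8]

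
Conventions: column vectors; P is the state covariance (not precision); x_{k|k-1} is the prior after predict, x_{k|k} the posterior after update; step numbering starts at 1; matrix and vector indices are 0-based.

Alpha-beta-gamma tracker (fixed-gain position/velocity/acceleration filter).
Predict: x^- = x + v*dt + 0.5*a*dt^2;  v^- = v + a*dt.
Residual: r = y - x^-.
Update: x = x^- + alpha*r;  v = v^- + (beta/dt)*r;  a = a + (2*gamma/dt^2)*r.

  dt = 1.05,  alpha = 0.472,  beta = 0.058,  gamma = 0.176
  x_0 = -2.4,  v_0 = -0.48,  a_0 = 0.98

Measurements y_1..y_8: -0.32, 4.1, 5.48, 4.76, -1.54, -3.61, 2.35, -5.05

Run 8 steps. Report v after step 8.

v_post = -21.5893

step 1: x_pred=-2.3638  r=2.0438  x^+=-1.3991  v^+=0.6619  a^+=1.6325
step 2: x_pred=0.1958  r=3.9042  x^+=2.0386  v^+=2.5917  a^+=2.8790
step 3: x_pred=6.3469  r=-0.8669  x^+=5.9377  v^+=5.5668  a^+=2.6022
step 4: x_pred=13.2174  r=-8.4574  x^+=9.2255  v^+=7.8320  a^+=-0.0980
step 5: x_pred=17.3951  r=-18.9351  x^+=8.4577  v^+=6.6832  a^+=-6.1435
step 6: x_pred=12.0885  r=-15.6985  x^+=4.6788  v^+=-0.6346  a^+=-11.1556
step 7: x_pred=-2.1371  r=4.4871  x^+=-0.0192  v^+=-12.1001  a^+=-9.7230
step 8: x_pred=-18.0841  r=13.0341  x^+=-11.9320  v^+=-21.5893  a^+=-5.5615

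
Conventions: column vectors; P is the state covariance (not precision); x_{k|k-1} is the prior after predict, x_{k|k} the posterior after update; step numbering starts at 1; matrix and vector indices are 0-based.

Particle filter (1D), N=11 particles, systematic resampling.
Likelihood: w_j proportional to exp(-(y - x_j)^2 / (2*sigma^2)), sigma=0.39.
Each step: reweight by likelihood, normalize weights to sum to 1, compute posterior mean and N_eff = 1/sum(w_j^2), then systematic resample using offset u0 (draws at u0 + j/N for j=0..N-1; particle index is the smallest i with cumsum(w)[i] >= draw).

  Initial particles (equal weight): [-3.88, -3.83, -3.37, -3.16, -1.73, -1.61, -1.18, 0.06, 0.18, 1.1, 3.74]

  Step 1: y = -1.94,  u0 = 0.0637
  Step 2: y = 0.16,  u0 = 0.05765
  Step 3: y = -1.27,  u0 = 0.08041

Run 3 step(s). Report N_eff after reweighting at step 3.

step 1: w=[0.0000, 0.0000, 0.0007, 0.0044, 0.5022, 0.4058, 0.0869, 0.0000, 0.0000, 0.0000, 0.0000]  mean=-1.6409  Neff=2.3560  idx=[4, 4, 4, 4, 4, 5, 5, 5, 5, 5, 6]
step 2: w=[0.0027, 0.0027, 0.0027, 0.0027, 0.0027, 0.0115, 0.0115, 0.0115, 0.0115, 0.0115, 0.9292]  mean=-1.2121  Neff=1.1572  idx=[8, 10, 10, 10, 10, 10, 10, 10, 10, 10, 10]
step 3: w=[0.0656, 0.0934, 0.0934, 0.0934, 0.0934, 0.0934, 0.0934, 0.0934, 0.0934, 0.0934, 0.0934]  mean=-1.2082  Neff=10.9155  idx=[1, 2, 3, 4, 5, 6, 6, 7, 8, 9, 10]

N_eff = 10.9155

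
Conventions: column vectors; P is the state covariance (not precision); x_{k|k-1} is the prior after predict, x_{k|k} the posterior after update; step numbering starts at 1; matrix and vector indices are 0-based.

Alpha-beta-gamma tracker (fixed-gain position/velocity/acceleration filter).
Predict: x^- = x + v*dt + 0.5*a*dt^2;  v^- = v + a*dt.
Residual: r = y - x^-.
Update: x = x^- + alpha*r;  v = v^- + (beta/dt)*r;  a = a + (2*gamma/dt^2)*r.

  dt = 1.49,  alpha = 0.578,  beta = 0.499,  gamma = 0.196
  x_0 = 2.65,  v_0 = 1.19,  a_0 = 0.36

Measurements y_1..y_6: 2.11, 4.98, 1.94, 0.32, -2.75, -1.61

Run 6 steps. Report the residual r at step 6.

step 1: x_pred=4.8227  r=-2.7127  x^+=3.2548  v^+=0.8179  a^+=-0.1190
step 2: x_pred=4.3414  r=0.6386  x^+=4.7105  v^+=0.8545  a^+=-0.0062
step 3: x_pred=5.9768  r=-4.0368  x^+=3.6435  v^+=-0.5067  a^+=-0.7190
step 4: x_pred=2.0904  r=-1.7704  x^+=1.0671  v^+=-2.1709  a^+=-1.0316
step 5: x_pred=-3.3127  r=0.5627  x^+=-2.9874  v^+=-3.5196  a^+=-0.9323
step 6: x_pred=-9.2664  r=7.6564  x^+=-4.8410  v^+=-2.3445  a^+=0.4196

resid = 7.6564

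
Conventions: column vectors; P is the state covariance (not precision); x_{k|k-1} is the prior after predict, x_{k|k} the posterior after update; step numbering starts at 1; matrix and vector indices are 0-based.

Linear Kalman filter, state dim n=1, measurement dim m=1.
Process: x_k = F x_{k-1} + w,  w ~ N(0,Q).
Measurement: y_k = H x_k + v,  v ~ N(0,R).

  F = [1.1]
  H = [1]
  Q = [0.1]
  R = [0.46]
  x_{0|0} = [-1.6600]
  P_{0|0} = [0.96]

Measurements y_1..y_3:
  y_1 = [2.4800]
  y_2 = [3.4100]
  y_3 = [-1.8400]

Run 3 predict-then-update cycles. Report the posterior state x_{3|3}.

x_post = [0.6287]

step 1: x^-=[-1.8260]  P^-=[1.2616]  S=[1.7216]  K=[0.7328]  nu=[4.3060]  x^+=[1.3295]  P^+=[0.3371]
step 2: x^-=[1.4624]  P^-=[0.5079]  S=[0.9679]  K=[0.5247]  nu=[1.9476]  x^+=[2.4844]  P^+=[0.2414]
step 3: x^-=[2.7328]  P^-=[0.3921]  S=[0.8521]  K=[0.4601]  nu=[-4.5728]  x^+=[0.6287]  P^+=[0.2117]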